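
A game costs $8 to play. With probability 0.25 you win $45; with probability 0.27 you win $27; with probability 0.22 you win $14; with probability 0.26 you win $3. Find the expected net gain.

E[payout] = 45·0.25 + 27·0.27 + 14·0.22 + 3·0.26
 = 11.25 + 7.29 + 3.08 + 0.78
 = 22.4
Net = 22.4 - 8 = 14.4

14.4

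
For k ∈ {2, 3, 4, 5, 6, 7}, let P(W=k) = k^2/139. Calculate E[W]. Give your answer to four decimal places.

E[W] = Σ w·P(W=w)
 = 2·4/139 + 3·9/139 + 4·16/139 + 5·25/139 + 6·36/139 + 7·49/139
 = 8/139 + 27/139 + 64/139 + 125/139 + 216/139 + 343/139
 = 783/139

5.6331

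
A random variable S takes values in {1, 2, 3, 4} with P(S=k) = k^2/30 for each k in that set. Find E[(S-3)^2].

E[(S-3)^2] = Σ (s-3)^2·P(S=s)
 = 4·1/30 + 1·2/15 + 0·3/10 + 1·8/15
 = 2/15 + 2/15 + 0 + 8/15
 = 4/5

0.8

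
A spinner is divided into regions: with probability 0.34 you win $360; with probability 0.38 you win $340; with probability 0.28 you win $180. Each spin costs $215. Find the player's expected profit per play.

E[payout] = 360·0.34 + 340·0.38 + 180·0.28
 = 122.4 + 129.2 + 50.4
 = 302
Net = 302 - 215 = 87

87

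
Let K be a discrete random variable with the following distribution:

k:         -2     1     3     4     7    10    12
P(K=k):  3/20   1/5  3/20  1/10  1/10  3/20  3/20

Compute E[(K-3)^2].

25.75

E[(K-3)^2] = Σ (k-3)^2·P(K=k)
 = 25·3/20 + 4·1/5 + 0·3/20 + 1·1/10 + 16·1/10 + 49·3/20 + 81·3/20
 = 15/4 + 4/5 + 0 + 1/10 + 8/5 + 147/20 + 243/20
 = 103/4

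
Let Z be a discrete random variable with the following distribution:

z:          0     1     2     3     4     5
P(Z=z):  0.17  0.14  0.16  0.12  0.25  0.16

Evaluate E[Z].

2.62

E[Z] = Σ z·P(Z=z)
 = 0·0.17 + 1·0.14 + 2·0.16 + 3·0.12 + 4·0.25 + 5·0.16
 = 0 + 0.14 + 0.32 + 0.36 + 1 + 0.8
 = 2.62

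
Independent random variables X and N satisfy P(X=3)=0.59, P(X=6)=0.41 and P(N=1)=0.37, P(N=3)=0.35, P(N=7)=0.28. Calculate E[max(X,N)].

5.0056

E[max(X,N)] = Σ_x Σ_n max(x,n) · P(X=x)P(N=n)
 = 3·0.2183 + 3·0.2065 + 7·0.1652 + 6·0.1517 + 6·0.1435 + 7·0.1148
 = 0.6549 + 0.6195 + 1.1564 + 0.9102 + 0.861 + 0.8036
 = 5.0056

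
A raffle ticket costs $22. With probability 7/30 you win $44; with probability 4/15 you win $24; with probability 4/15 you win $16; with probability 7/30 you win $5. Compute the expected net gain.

0.1

E[payout] = 44·7/30 + 24·4/15 + 16·4/15 + 5·7/30
 = 154/15 + 32/5 + 64/15 + 7/6
 = 221/10
Net = 221/10 - 22 = 1/10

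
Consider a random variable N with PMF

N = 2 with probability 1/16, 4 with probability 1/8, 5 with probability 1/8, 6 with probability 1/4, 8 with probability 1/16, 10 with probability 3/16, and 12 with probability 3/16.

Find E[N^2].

E[N^2] = Σ n^2·P(N=n)
 = 4·1/16 + 16·1/8 + 25·1/8 + 36·1/4 + 64·1/16 + 100·3/16 + 144·3/16
 = 1/4 + 2 + 25/8 + 9 + 4 + 75/4 + 27
 = 513/8

64.125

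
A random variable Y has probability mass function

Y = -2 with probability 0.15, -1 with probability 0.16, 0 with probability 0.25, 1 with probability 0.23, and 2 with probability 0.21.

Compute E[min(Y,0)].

-0.46

E[min(Y,0)] = Σ min(y,0)·P(Y=y)
 = (-2)·0.15 + (-1)·0.16 + 0·0.25 + 0·0.23 + 0·0.21
 = (-0.3) + (-0.16) + 0 + 0 + 0
 = -0.46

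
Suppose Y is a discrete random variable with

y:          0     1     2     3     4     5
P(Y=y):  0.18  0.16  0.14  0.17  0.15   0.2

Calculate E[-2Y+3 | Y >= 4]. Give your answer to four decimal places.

P(Y >= 4) = 0.15 + 0.2 = 0.35.
E[-2Y+3 | Y >= 4] = [(-5)·0.15 + (-7)·0.2] / 0.35
 = -2.15 / 0.35
 = -43/7

-6.1429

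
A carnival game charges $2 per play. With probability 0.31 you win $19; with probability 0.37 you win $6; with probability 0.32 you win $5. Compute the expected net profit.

E[payout] = 19·0.31 + 6·0.37 + 5·0.32
 = 5.89 + 2.22 + 1.6
 = 9.71
Net = 9.71 - 2 = 7.71

7.71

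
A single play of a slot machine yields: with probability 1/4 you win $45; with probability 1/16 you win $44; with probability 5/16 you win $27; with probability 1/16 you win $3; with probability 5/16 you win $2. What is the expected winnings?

23.25

E[payout] = 45·1/4 + 44·1/16 + 27·5/16 + 3·1/16 + 2·5/16
 = 45/4 + 11/4 + 135/16 + 3/16 + 5/8
 = 93/4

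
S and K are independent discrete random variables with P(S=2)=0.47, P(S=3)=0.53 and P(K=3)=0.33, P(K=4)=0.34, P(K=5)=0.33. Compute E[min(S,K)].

2.53

E[min(S,K)] = Σ_s Σ_k min(s,k) · P(S=s)P(K=k)
 = 2·0.1551 + 2·0.1598 + 2·0.1551 + 3·0.1749 + 3·0.1802 + 3·0.1749
 = 0.3102 + 0.3196 + 0.3102 + 0.5247 + 0.5406 + 0.5247
 = 2.53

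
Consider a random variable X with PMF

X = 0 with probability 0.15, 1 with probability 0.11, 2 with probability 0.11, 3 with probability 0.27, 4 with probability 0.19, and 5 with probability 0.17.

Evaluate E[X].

2.75

E[X] = Σ x·P(X=x)
 = 0·0.15 + 1·0.11 + 2·0.11 + 3·0.27 + 4·0.19 + 5·0.17
 = 0 + 0.11 + 0.22 + 0.81 + 0.76 + 0.85
 = 2.75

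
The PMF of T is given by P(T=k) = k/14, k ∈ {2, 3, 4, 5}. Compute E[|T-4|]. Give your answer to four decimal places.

0.8571

E[|T-4|] = Σ |t-4|·P(T=t)
 = 2·1/7 + 1·3/14 + 0·2/7 + 1·5/14
 = 2/7 + 3/14 + 0 + 5/14
 = 6/7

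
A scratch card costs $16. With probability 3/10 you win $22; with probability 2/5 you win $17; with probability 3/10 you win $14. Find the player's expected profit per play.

E[payout] = 22·3/10 + 17·2/5 + 14·3/10
 = 33/5 + 34/5 + 21/5
 = 88/5
Net = 88/5 - 16 = 8/5

1.6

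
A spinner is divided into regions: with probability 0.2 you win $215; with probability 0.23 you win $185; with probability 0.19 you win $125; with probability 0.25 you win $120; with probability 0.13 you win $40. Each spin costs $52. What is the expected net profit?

E[payout] = 215·0.2 + 185·0.23 + 125·0.19 + 120·0.25 + 40·0.13
 = 43 + 42.55 + 23.75 + 30 + 5.2
 = 144.5
Net = 144.5 - 52 = 92.5

92.5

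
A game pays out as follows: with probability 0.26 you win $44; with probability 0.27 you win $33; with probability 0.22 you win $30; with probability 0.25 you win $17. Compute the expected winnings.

31.2

E[payout] = 44·0.26 + 33·0.27 + 30·0.22 + 17·0.25
 = 11.44 + 8.91 + 6.6 + 4.25
 = 31.2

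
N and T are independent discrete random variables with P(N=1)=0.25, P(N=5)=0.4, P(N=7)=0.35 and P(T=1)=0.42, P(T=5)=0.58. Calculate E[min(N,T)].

2.74

E[min(N,T)] = Σ_n Σ_t min(n,t) · P(N=n)P(T=t)
 = 1·0.105 + 1·0.145 + 1·0.168 + 5·0.232 + 1·0.147 + 5·0.203
 = 0.105 + 0.145 + 0.168 + 1.16 + 0.147 + 1.015
 = 2.74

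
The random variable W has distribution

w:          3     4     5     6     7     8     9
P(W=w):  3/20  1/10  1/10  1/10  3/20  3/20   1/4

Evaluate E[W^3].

355.05

E[W^3] = Σ w^3·P(W=w)
 = 27·3/20 + 64·1/10 + 125·1/10 + 216·1/10 + 343·3/20 + 512·3/20 + 729·1/4
 = 81/20 + 32/5 + 25/2 + 108/5 + 1029/20 + 384/5 + 729/4
 = 7101/20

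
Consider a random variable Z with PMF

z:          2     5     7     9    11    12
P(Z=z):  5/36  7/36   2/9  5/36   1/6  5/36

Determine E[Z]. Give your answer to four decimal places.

E[Z] = Σ z·P(Z=z)
 = 2·5/36 + 5·7/36 + 7·2/9 + 9·5/36 + 11·1/6 + 12·5/36
 = 5/18 + 35/36 + 14/9 + 5/4 + 11/6 + 5/3
 = 68/9

7.5556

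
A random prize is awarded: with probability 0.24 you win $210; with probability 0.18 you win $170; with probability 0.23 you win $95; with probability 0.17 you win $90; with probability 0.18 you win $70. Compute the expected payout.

130.75

E[payout] = 210·0.24 + 170·0.18 + 95·0.23 + 90·0.17 + 70·0.18
 = 50.4 + 30.6 + 21.85 + 15.3 + 12.6
 = 130.75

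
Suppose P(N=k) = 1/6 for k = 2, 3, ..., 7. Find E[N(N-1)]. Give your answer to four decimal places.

E[N(N-1)] = Σ n(n-1)·P(N=n)
 = 2·1/6 + 6·1/6 + 12·1/6 + 20·1/6 + 30·1/6 + 42·1/6
 = 1/3 + 1 + 2 + 10/3 + 5 + 7
 = 56/3

18.6667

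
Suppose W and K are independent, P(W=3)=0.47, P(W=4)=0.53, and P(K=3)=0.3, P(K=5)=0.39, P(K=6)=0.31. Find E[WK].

E[WK] = Σ_w Σ_k wk · P(W=w)P(K=k)
 = 9·0.141 + 15·0.1833 + 18·0.1457 + 12·0.159 + 20·0.2067 + 24·0.1643
 = 1.269 + 2.7495 + 2.6226 + 1.908 + 4.134 + 3.9432
 = 16.6263

16.6263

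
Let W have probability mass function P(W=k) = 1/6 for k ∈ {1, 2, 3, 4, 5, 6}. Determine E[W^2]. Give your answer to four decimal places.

E[W^2] = Σ w^2·P(W=w)
 = 1·1/6 + 4·1/6 + 9·1/6 + 16·1/6 + 25·1/6 + 36·1/6
 = 1/6 + 2/3 + 3/2 + 8/3 + 25/6 + 6
 = 91/6

15.1667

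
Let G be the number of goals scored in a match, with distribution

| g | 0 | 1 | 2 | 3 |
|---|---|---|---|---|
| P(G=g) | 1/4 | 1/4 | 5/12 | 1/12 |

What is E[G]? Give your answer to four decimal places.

1.3333

E[G] = Σ g·P(G=g)
 = 0·1/4 + 1·1/4 + 2·5/12 + 3·1/12
 = 0 + 1/4 + 5/6 + 1/4
 = 4/3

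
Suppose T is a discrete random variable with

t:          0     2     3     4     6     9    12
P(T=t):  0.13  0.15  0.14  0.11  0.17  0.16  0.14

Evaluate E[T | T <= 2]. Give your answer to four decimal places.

1.0714

P(T <= 2) = 0.13 + 0.15 = 0.28.
E[T | T <= 2] = [0·0.13 + 2·0.15] / 0.28
 = 0.3 / 0.28
 = 15/14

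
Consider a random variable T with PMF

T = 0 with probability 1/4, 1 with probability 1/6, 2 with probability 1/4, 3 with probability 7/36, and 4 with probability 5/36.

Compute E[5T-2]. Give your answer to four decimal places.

E[5T-2] = Σ (5t-2)·P(T=t)
 = (-2)·1/4 + 3·1/6 + 8·1/4 + 13·7/36 + 18·5/36
 = (-1/2) + 1/2 + 2 + 91/36 + 5/2
 = 253/36

7.0278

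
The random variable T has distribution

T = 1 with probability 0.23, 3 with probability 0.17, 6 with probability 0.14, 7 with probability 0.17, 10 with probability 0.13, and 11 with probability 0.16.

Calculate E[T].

E[T] = Σ t·P(T=t)
 = 1·0.23 + 3·0.17 + 6·0.14 + 7·0.17 + 10·0.13 + 11·0.16
 = 0.23 + 0.51 + 0.84 + 1.19 + 1.3 + 1.76
 = 5.83

5.83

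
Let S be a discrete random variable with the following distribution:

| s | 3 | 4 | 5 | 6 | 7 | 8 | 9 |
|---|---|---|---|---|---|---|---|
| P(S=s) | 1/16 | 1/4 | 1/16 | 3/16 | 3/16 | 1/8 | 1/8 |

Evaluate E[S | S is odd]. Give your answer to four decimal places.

P(S is odd) = 1/16 + 1/16 + 3/16 + 1/8 = 7/16.
E[S | S is odd] = [3·1/16 + 5·1/16 + 7·3/16 + 9·1/8] / (7/16)
 = 47/16 / (7/16)
 = 47/7

6.7143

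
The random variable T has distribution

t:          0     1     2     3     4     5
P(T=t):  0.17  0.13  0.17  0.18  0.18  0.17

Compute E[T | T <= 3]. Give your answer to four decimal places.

P(T <= 3) = 0.17 + 0.13 + 0.17 + 0.18 = 0.65.
E[T | T <= 3] = [0·0.17 + 1·0.13 + 2·0.17 + 3·0.18] / 0.65
 = 1.01 / 0.65
 = 101/65

1.5538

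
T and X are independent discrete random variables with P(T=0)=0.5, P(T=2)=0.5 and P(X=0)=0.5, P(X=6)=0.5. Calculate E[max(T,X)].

E[max(T,X)] = Σ_t Σ_x max(t,x) · P(T=t)P(X=x)
 = 0·0.25 + 6·0.25 + 2·0.25 + 6·0.25
 = 0 + 1.5 + 0.5 + 1.5
 = 3.5

3.5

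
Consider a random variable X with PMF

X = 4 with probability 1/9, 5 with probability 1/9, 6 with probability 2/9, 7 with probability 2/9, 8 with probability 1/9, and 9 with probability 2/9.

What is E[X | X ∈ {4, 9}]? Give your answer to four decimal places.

7.3333

P(X ∈ {4, 9}) = 1/9 + 2/9 = 1/3.
E[X | X ∈ {4, 9}] = [4·1/9 + 9·2/9] / (1/3)
 = 22/9 / (1/3)
 = 22/3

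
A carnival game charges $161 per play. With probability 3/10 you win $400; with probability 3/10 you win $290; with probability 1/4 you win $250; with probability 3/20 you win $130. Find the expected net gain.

E[payout] = 400·3/10 + 290·3/10 + 250·1/4 + 130·3/20
 = 120 + 87 + 125/2 + 39/2
 = 289
Net = 289 - 161 = 128

128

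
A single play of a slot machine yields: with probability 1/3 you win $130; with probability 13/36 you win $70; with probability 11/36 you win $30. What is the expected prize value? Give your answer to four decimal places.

E[payout] = 130·1/3 + 70·13/36 + 30·11/36
 = 130/3 + 455/18 + 55/6
 = 700/9

77.7778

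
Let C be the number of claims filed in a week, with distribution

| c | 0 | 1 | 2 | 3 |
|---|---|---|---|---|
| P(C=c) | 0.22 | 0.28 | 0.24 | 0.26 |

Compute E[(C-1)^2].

E[(C-1)^2] = Σ (c-1)^2·P(C=c)
 = 1·0.22 + 0·0.28 + 1·0.24 + 4·0.26
 = 0.22 + 0 + 0.24 + 1.04
 = 1.5

1.5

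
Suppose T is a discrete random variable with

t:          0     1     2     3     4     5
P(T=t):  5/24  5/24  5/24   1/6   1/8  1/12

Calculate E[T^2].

E[T^2] = Σ t^2·P(T=t)
 = 0·5/24 + 1·5/24 + 4·5/24 + 9·1/6 + 16·1/8 + 25·1/12
 = 0 + 5/24 + 5/6 + 3/2 + 2 + 25/12
 = 53/8

6.625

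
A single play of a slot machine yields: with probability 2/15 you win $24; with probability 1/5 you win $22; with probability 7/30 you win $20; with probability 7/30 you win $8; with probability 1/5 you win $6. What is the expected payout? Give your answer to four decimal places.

E[payout] = 24·2/15 + 22·1/5 + 20·7/30 + 8·7/30 + 6·1/5
 = 16/5 + 22/5 + 14/3 + 28/15 + 6/5
 = 46/3

15.3333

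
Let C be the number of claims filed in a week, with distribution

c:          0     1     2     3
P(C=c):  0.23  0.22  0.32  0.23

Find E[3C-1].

3.65

E[3C-1] = Σ (3c-1)·P(C=c)
 = (-1)·0.23 + 2·0.22 + 5·0.32 + 8·0.23
 = (-0.23) + 0.44 + 1.6 + 1.84
 = 3.65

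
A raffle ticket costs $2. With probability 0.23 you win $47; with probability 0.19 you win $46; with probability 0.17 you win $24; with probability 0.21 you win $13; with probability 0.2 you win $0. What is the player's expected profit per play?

24.36

E[payout] = 47·0.23 + 46·0.19 + 24·0.17 + 13·0.21 + 0·0.2
 = 10.81 + 8.74 + 4.08 + 2.73 + 0
 = 26.36
Net = 26.36 - 2 = 24.36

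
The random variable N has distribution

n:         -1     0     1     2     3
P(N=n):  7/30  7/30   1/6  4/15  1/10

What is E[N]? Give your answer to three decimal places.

E[N] = Σ n·P(N=n)
 = (-1)·7/30 + 0·7/30 + 1·1/6 + 2·4/15 + 3·1/10
 = (-7/30) + 0 + 1/6 + 8/15 + 3/10
 = 23/30

0.767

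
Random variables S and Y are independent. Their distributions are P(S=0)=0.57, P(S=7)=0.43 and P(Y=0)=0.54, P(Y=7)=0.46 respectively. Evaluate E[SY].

E[SY] = Σ_s Σ_y sy · P(S=s)P(Y=y)
 = 0·0.3078 + 0·0.2622 + 0·0.2322 + 49·0.1978
 = 0 + 0 + 0 + 9.6922
 = 9.6922

9.6922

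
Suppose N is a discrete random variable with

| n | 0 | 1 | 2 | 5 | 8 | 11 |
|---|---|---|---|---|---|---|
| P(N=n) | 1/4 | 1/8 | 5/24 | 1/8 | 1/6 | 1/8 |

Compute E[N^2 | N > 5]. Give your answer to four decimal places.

88.4286

P(N > 5) = 1/6 + 1/8 = 7/24.
E[N^2 | N > 5] = [64·1/6 + 121·1/8] / (7/24)
 = 619/24 / (7/24)
 = 619/7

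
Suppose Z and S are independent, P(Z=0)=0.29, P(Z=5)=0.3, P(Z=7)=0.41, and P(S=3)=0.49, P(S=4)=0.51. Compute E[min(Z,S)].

2.4921

E[min(Z,S)] = Σ_z Σ_s min(z,s) · P(Z=z)P(S=s)
 = 0·0.1421 + 0·0.1479 + 3·0.147 + 4·0.153 + 3·0.2009 + 4·0.2091
 = 0 + 0 + 0.441 + 0.612 + 0.6027 + 0.8364
 = 2.4921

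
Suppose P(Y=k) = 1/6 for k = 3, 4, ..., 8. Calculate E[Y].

E[Y] = Σ y·P(Y=y)
 = 3·1/6 + 4·1/6 + 5·1/6 + 6·1/6 + 7·1/6 + 8·1/6
 = 1/2 + 2/3 + 5/6 + 1 + 7/6 + 4/3
 = 11/2

5.5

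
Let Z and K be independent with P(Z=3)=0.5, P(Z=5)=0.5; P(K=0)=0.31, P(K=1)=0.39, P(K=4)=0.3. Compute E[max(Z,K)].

4.15

E[max(Z,K)] = Σ_z Σ_k max(z,k) · P(Z=z)P(K=k)
 = 3·0.155 + 3·0.195 + 4·0.15 + 5·0.155 + 5·0.195 + 5·0.15
 = 0.465 + 0.585 + 0.6 + 0.775 + 0.975 + 0.75
 = 4.15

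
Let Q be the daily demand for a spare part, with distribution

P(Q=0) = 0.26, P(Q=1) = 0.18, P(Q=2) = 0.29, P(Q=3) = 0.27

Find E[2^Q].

3.94

E[2^Q] = Σ 2^q·P(Q=q)
 = 1·0.26 + 2·0.18 + 4·0.29 + 8·0.27
 = 0.26 + 0.36 + 1.16 + 2.16
 = 3.94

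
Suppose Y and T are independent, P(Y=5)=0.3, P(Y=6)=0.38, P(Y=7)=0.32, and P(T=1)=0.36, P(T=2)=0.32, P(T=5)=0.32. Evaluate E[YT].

15.652

E[YT] = Σ_y Σ_t yt · P(Y=y)P(T=t)
 = 5·0.108 + 10·0.096 + 25·0.096 + 6·0.1368 + 12·0.1216 + 30·0.1216 + 7·0.1152 + 14·0.1024 + 35·0.1024
 = 0.54 + 0.96 + 2.4 + 0.8208 + 1.4592 + 3.648 + 0.8064 + 1.4336 + 3.584
 = 15.652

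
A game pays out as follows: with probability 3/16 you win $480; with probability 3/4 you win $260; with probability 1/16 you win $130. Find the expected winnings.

E[payout] = 480·3/16 + 260·3/4 + 130·1/16
 = 90 + 195 + 65/8
 = 2345/8

293.125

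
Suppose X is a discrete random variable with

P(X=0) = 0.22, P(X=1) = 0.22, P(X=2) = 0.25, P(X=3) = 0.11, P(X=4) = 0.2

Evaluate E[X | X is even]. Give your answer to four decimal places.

P(X is even) = 0.22 + 0.25 + 0.2 = 0.67.
E[X | X is even] = [0·0.22 + 2·0.25 + 4·0.2] / 0.67
 = 1.3 / 0.67
 = 130/67

1.9403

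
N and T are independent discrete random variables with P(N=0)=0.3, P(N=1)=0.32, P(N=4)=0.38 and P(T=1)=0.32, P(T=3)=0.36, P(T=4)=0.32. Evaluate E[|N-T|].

1.8432

E[|N-T|] = Σ_n Σ_t |n-t| · P(N=n)P(T=t)
 = 1·0.096 + 3·0.108 + 4·0.096 + 0·0.1024 + 2·0.1152 + 3·0.1024 + 3·0.1216 + 1·0.1368 + 0·0.1216
 = 0.096 + 0.324 + 0.384 + 0 + 0.2304 + 0.3072 + 0.3648 + 0.1368 + 0
 = 1.8432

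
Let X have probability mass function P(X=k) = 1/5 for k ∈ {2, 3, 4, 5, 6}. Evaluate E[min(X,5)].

E[min(X,5)] = Σ min(x,5)·P(X=x)
 = 2·1/5 + 3·1/5 + 4·1/5 + 5·1/5 + 5·1/5
 = 2/5 + 3/5 + 4/5 + 1 + 1
 = 19/5

3.8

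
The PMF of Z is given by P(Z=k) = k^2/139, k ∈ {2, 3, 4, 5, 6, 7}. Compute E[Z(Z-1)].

28

E[Z(Z-1)] = Σ z(z-1)·P(Z=z)
 = 2·4/139 + 6·9/139 + 12·16/139 + 20·25/139 + 30·36/139 + 42·49/139
 = 8/139 + 54/139 + 192/139 + 500/139 + 1080/139 + 2058/139
 = 28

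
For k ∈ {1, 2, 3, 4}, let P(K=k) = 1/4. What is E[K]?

2.5

E[K] = Σ k·P(K=k)
 = 1·1/4 + 2·1/4 + 3·1/4 + 4·1/4
 = 1/4 + 1/2 + 3/4 + 1
 = 5/2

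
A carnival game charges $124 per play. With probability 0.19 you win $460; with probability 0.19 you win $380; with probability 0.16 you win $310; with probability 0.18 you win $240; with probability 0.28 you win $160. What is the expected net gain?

173.2

E[payout] = 460·0.19 + 380·0.19 + 310·0.16 + 240·0.18 + 160·0.28
 = 87.4 + 72.2 + 49.6 + 43.2 + 44.8
 = 297.2
Net = 297.2 - 124 = 173.2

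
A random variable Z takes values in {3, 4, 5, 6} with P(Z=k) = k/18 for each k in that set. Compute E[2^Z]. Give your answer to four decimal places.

E[2^Z] = Σ 2^z·P(Z=z)
 = 8·1/6 + 16·2/9 + 32·5/18 + 64·1/3
 = 4/3 + 32/9 + 80/9 + 64/3
 = 316/9

35.1111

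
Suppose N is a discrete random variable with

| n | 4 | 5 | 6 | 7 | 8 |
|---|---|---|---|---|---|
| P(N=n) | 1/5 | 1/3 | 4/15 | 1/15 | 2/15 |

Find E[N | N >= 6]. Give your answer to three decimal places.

P(N >= 6) = 4/15 + 1/15 + 2/15 = 7/15.
E[N | N >= 6] = [6·4/15 + 7·1/15 + 8·2/15] / (7/15)
 = 47/15 / (7/15)
 = 47/7

6.714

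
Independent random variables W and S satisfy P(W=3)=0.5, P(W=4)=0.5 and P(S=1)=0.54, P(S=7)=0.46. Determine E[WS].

E[WS] = Σ_w Σ_s ws · P(W=w)P(S=s)
 = 3·0.27 + 21·0.23 + 4·0.27 + 28·0.23
 = 0.81 + 4.83 + 1.08 + 6.44
 = 13.16

13.16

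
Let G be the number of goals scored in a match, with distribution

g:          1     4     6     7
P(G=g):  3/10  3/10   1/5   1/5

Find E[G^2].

E[G^2] = Σ g^2·P(G=g)
 = 1·3/10 + 16·3/10 + 36·1/5 + 49·1/5
 = 3/10 + 24/5 + 36/5 + 49/5
 = 221/10

22.1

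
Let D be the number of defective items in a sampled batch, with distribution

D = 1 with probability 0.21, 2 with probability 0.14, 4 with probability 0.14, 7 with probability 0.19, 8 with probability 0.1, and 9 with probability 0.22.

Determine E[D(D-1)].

31.38

E[D(D-1)] = Σ d(d-1)·P(D=d)
 = 0·0.21 + 2·0.14 + 12·0.14 + 42·0.19 + 56·0.1 + 72·0.22
 = 0 + 0.28 + 1.68 + 7.98 + 5.6 + 15.84
 = 31.38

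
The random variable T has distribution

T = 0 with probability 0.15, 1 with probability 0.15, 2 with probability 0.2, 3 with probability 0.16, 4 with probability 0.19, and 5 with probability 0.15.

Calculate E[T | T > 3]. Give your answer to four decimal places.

4.4412

P(T > 3) = 0.19 + 0.15 = 0.34.
E[T | T > 3] = [4·0.19 + 5·0.15] / 0.34
 = 1.51 / 0.34
 = 151/34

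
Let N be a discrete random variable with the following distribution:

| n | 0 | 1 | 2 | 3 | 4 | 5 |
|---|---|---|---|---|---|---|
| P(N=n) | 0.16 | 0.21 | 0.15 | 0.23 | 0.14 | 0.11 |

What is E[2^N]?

E[2^N] = Σ 2^n·P(N=n)
 = 1·0.16 + 2·0.21 + 4·0.15 + 8·0.23 + 16·0.14 + 32·0.11
 = 0.16 + 0.42 + 0.6 + 1.84 + 2.24 + 3.52
 = 8.78

8.78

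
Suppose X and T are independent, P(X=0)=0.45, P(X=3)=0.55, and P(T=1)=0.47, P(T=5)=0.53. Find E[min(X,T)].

E[min(X,T)] = Σ_x Σ_t min(x,t) · P(X=x)P(T=t)
 = 0·0.2115 + 0·0.2385 + 1·0.2585 + 3·0.2915
 = 0 + 0 + 0.2585 + 0.8745
 = 1.133

1.133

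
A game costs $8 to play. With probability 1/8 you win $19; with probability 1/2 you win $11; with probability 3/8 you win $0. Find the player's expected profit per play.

-0.125

E[payout] = 19·1/8 + 11·1/2 + 0·3/8
 = 19/8 + 11/2 + 0
 = 63/8
Net = 63/8 - 8 = -1/8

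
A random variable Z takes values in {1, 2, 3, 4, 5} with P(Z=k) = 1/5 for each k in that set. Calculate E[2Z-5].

1

E[2Z-5] = Σ (2z-5)·P(Z=z)
 = (-3)·1/5 + (-1)·1/5 + 1·1/5 + 3·1/5 + 5·1/5
 = (-3/5) + (-1/5) + 1/5 + 3/5 + 1
 = 1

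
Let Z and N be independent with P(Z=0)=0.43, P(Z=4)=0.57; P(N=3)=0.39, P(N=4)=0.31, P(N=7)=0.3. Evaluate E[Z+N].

6.79

E[Z+N] = Σ_z Σ_n (z+n) · P(Z=z)P(N=n)
 = 3·0.1677 + 4·0.1333 + 7·0.129 + 7·0.2223 + 8·0.1767 + 11·0.171
 = 0.5031 + 0.5332 + 0.903 + 1.5561 + 1.4136 + 1.881
 = 6.79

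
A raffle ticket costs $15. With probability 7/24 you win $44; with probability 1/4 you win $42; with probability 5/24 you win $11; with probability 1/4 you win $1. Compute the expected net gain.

E[payout] = 44·7/24 + 42·1/4 + 11·5/24 + 1·1/4
 = 77/6 + 21/2 + 55/24 + 1/4
 = 207/8
Net = 207/8 - 15 = 87/8

10.875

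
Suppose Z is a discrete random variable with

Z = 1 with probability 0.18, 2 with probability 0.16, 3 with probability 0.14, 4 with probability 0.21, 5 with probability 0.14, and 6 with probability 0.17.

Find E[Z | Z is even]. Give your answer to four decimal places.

P(Z is even) = 0.16 + 0.21 + 0.17 = 0.54.
E[Z | Z is even] = [2·0.16 + 4·0.21 + 6·0.17] / 0.54
 = 2.18 / 0.54
 = 109/27

4.0370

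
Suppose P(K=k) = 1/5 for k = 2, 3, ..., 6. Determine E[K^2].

18

E[K^2] = Σ k^2·P(K=k)
 = 4·1/5 + 9·1/5 + 16·1/5 + 25·1/5 + 36·1/5
 = 4/5 + 9/5 + 16/5 + 5 + 36/5
 = 18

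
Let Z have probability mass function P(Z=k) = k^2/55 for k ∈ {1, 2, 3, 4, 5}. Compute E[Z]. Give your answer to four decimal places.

E[Z] = Σ z·P(Z=z)
 = 1·1/55 + 2·4/55 + 3·9/55 + 4·16/55 + 5·5/11
 = 1/55 + 8/55 + 27/55 + 64/55 + 25/11
 = 45/11

4.0909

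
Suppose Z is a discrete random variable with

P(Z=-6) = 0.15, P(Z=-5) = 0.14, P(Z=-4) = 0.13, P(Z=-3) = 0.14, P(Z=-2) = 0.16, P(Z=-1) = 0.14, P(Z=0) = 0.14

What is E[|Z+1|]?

E[|Z+1|] = Σ |z+1|·P(Z=z)
 = 5·0.15 + 4·0.14 + 3·0.13 + 2·0.14 + 1·0.16 + 0·0.14 + 1·0.14
 = 0.75 + 0.56 + 0.39 + 0.28 + 0.16 + 0 + 0.14
 = 2.28

2.28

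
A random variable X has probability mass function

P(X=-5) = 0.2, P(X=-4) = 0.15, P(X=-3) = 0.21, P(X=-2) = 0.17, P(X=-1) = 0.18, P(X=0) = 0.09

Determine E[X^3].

-41.81

E[X^3] = Σ x^3·P(X=x)
 = (-125)·0.2 + (-64)·0.15 + (-27)·0.21 + (-8)·0.17 + (-1)·0.18 + 0·0.09
 = (-25) + (-9.6) + (-5.67) + (-1.36) + (-0.18) + 0
 = -41.81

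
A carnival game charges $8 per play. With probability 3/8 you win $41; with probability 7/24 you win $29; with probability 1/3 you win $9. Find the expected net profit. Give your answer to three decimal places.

E[payout] = 41·3/8 + 29·7/24 + 9·1/3
 = 123/8 + 203/24 + 3
 = 161/6
Net = 161/6 - 8 = 113/6

18.833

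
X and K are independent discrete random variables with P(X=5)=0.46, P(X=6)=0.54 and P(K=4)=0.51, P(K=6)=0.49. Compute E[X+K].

10.52

E[X+K] = Σ_x Σ_k (x+k) · P(X=x)P(K=k)
 = 9·0.2346 + 11·0.2254 + 10·0.2754 + 12·0.2646
 = 2.1114 + 2.4794 + 2.754 + 3.1752
 = 10.52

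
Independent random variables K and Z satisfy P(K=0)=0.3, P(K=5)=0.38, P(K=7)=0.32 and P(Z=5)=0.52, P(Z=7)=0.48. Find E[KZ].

24.6744

E[KZ] = Σ_k Σ_z kz · P(K=k)P(Z=z)
 = 0·0.156 + 0·0.144 + 25·0.1976 + 35·0.1824 + 35·0.1664 + 49·0.1536
 = 0 + 0 + 4.94 + 6.384 + 5.824 + 7.5264
 = 24.6744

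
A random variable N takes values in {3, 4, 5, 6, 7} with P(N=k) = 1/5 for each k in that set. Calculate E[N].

5

E[N] = Σ n·P(N=n)
 = 3·1/5 + 4·1/5 + 5·1/5 + 6·1/5 + 7·1/5
 = 3/5 + 4/5 + 1 + 6/5 + 7/5
 = 5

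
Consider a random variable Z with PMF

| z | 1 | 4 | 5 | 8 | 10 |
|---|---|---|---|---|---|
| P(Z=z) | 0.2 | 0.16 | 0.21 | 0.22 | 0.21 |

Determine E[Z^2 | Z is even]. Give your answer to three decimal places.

P(Z is even) = 0.16 + 0.22 + 0.21 = 0.59.
E[Z^2 | Z is even] = [16·0.16 + 64·0.22 + 100·0.21] / 0.59
 = 37.64 / 0.59
 = 3764/59

63.797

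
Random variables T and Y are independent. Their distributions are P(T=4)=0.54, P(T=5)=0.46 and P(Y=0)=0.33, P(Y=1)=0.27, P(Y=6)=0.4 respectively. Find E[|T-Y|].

3.022

E[|T-Y|] = Σ_t Σ_y |t-y| · P(T=t)P(Y=y)
 = 4·0.1782 + 3·0.1458 + 2·0.216 + 5·0.1518 + 4·0.1242 + 1·0.184
 = 0.7128 + 0.4374 + 0.432 + 0.759 + 0.4968 + 0.184
 = 3.022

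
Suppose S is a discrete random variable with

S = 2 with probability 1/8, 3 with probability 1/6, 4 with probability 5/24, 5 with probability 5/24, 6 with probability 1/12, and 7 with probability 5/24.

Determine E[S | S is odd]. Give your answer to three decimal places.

5.143

P(S is odd) = 1/6 + 5/24 + 5/24 = 7/12.
E[S | S is odd] = [3·1/6 + 5·5/24 + 7·5/24] / (7/12)
 = 3 / (7/12)
 = 36/7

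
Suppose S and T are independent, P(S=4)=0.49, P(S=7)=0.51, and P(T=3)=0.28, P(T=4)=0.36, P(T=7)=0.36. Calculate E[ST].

E[ST] = Σ_s Σ_t st · P(S=s)P(T=t)
 = 12·0.1372 + 16·0.1764 + 28·0.1764 + 21·0.1428 + 28·0.1836 + 49·0.1836
 = 1.6464 + 2.8224 + 4.9392 + 2.9988 + 5.1408 + 8.9964
 = 26.544

26.544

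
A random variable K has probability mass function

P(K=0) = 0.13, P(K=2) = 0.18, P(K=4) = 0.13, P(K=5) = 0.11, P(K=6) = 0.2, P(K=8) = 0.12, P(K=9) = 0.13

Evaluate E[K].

E[K] = Σ k·P(K=k)
 = 0·0.13 + 2·0.18 + 4·0.13 + 5·0.11 + 6·0.2 + 8·0.12 + 9·0.13
 = 0 + 0.36 + 0.52 + 0.55 + 1.2 + 0.96 + 1.17
 = 4.76

4.76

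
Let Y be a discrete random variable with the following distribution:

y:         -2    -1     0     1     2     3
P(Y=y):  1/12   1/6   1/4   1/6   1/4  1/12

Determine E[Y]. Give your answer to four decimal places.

E[Y] = Σ y·P(Y=y)
 = (-2)·1/12 + (-1)·1/6 + 0·1/4 + 1·1/6 + 2·1/4 + 3·1/12
 = (-1/6) + (-1/6) + 0 + 1/6 + 1/2 + 1/4
 = 7/12

0.5833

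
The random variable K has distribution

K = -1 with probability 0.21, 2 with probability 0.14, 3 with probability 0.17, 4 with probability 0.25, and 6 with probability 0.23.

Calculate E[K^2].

E[K^2] = Σ k^2·P(K=k)
 = 1·0.21 + 4·0.14 + 9·0.17 + 16·0.25 + 36·0.23
 = 0.21 + 0.56 + 1.53 + 4 + 8.28
 = 14.58

14.58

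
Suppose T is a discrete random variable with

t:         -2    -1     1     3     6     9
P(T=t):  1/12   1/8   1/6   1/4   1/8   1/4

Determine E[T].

3.625

E[T] = Σ t·P(T=t)
 = (-2)·1/12 + (-1)·1/8 + 1·1/6 + 3·1/4 + 6·1/8 + 9·1/4
 = (-1/6) + (-1/8) + 1/6 + 3/4 + 3/4 + 9/4
 = 29/8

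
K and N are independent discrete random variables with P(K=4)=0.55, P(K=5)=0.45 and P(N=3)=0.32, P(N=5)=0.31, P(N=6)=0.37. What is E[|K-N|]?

E[|K-N|] = Σ_k Σ_n |k-n| · P(K=k)P(N=n)
 = 1·0.176 + 1·0.1705 + 2·0.2035 + 2·0.144 + 0·0.1395 + 1·0.1665
 = 0.176 + 0.1705 + 0.407 + 0.288 + 0 + 0.1665
 = 1.208

1.208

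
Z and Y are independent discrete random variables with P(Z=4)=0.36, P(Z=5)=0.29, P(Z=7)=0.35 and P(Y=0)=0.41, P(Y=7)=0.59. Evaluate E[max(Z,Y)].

6.3194

E[max(Z,Y)] = Σ_z Σ_y max(z,y) · P(Z=z)P(Y=y)
 = 4·0.1476 + 7·0.2124 + 5·0.1189 + 7·0.1711 + 7·0.1435 + 7·0.2065
 = 0.5904 + 1.4868 + 0.5945 + 1.1977 + 1.0045 + 1.4455
 = 6.3194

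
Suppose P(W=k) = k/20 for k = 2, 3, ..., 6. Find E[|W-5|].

E[|W-5|] = Σ |w-5|·P(W=w)
 = 3·1/10 + 2·3/20 + 1·1/5 + 0·1/4 + 1·3/10
 = 3/10 + 3/10 + 1/5 + 0 + 3/10
 = 11/10

1.1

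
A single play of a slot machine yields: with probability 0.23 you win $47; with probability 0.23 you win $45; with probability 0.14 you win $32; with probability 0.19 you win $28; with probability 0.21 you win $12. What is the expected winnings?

33.48

E[payout] = 47·0.23 + 45·0.23 + 32·0.14 + 28·0.19 + 12·0.21
 = 10.81 + 10.35 + 4.48 + 5.32 + 2.52
 = 33.48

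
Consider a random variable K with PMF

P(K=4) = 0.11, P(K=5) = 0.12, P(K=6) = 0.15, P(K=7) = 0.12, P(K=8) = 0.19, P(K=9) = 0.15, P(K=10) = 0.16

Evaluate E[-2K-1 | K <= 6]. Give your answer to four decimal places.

-11.2105

P(K <= 6) = 0.11 + 0.12 + 0.15 = 0.38.
E[-2K-1 | K <= 6] = [(-9)·0.11 + (-11)·0.12 + (-13)·0.15] / 0.38
 = -4.26 / 0.38
 = -213/19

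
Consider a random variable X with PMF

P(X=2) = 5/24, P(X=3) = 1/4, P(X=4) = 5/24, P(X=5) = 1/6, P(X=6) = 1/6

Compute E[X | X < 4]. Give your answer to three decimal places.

2.545

P(X < 4) = 5/24 + 1/4 = 11/24.
E[X | X < 4] = [2·5/24 + 3·1/4] / (11/24)
 = 7/6 / (11/24)
 = 28/11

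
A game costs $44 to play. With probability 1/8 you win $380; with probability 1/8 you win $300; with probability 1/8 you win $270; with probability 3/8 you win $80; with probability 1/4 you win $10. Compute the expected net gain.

E[payout] = 380·1/8 + 300·1/8 + 270·1/8 + 80·3/8 + 10·1/4
 = 95/2 + 75/2 + 135/4 + 30 + 5/2
 = 605/4
Net = 605/4 - 44 = 429/4

107.25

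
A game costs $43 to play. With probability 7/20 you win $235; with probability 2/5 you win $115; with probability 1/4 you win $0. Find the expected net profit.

E[payout] = 235·7/20 + 115·2/5 + 0·1/4
 = 329/4 + 46 + 0
 = 513/4
Net = 513/4 - 43 = 341/4

85.25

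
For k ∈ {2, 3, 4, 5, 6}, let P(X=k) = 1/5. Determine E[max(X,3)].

E[max(X,3)] = Σ max(x,3)·P(X=x)
 = 3·1/5 + 3·1/5 + 4·1/5 + 5·1/5 + 6·1/5
 = 3/5 + 3/5 + 4/5 + 1 + 6/5
 = 21/5

4.2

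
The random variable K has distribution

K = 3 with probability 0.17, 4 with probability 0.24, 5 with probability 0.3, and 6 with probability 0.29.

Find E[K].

E[K] = Σ k·P(K=k)
 = 3·0.17 + 4·0.24 + 5·0.3 + 6·0.29
 = 0.51 + 0.96 + 1.5 + 1.74
 = 4.71

4.71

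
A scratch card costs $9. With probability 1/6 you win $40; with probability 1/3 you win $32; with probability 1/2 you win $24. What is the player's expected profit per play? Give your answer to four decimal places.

20.3333

E[payout] = 40·1/6 + 32·1/3 + 24·1/2
 = 20/3 + 32/3 + 12
 = 88/3
Net = 88/3 - 9 = 61/3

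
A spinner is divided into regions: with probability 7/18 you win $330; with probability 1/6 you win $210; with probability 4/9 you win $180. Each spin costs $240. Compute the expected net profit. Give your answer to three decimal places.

3.333

E[payout] = 330·7/18 + 210·1/6 + 180·4/9
 = 385/3 + 35 + 80
 = 730/3
Net = 730/3 - 240 = 10/3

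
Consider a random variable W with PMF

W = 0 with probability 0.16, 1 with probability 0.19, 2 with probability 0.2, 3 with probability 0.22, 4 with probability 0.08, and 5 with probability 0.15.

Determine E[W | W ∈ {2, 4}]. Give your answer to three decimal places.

2.571

P(W ∈ {2, 4}) = 0.2 + 0.08 = 0.28.
E[W | W ∈ {2, 4}] = [2·0.2 + 4·0.08] / 0.28
 = 0.72 / 0.28
 = 18/7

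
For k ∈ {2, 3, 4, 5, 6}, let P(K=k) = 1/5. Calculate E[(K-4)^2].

E[(K-4)^2] = Σ (k-4)^2·P(K=k)
 = 4·1/5 + 1·1/5 + 0·1/5 + 1·1/5 + 4·1/5
 = 4/5 + 1/5 + 0 + 1/5 + 4/5
 = 2

2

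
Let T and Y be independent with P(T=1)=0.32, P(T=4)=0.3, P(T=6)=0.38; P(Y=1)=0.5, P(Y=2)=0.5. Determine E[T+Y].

5.3

E[T+Y] = Σ_t Σ_y (t+y) · P(T=t)P(Y=y)
 = 2·0.16 + 3·0.16 + 5·0.15 + 6·0.15 + 7·0.19 + 8·0.19
 = 0.32 + 0.48 + 0.75 + 0.9 + 1.33 + 1.52
 = 5.3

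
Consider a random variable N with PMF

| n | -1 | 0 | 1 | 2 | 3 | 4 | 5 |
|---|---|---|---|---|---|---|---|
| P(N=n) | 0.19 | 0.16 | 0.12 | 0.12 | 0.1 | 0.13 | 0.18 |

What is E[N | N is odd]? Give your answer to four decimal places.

P(N is odd) = 0.19 + 0.12 + 0.1 + 0.18 = 0.59.
E[N | N is odd] = [(-1)·0.19 + 1·0.12 + 3·0.1 + 5·0.18] / 0.59
 = 1.13 / 0.59
 = 113/59

1.9153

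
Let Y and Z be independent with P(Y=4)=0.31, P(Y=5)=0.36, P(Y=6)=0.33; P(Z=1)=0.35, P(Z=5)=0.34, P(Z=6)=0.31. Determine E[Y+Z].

8.93

E[Y+Z] = Σ_y Σ_z (y+z) · P(Y=y)P(Z=z)
 = 5·0.1085 + 9·0.1054 + 10·0.0961 + 6·0.126 + 10·0.1224 + 11·0.1116 + 7·0.1155 + 11·0.1122 + 12·0.1023
 = 0.5425 + 0.9486 + 0.961 + 0.756 + 1.224 + 1.2276 + 0.8085 + 1.2342 + 1.2276
 = 8.93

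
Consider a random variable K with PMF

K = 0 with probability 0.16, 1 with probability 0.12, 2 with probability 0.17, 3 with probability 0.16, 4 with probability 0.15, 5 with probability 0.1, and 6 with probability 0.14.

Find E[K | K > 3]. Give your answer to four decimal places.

P(K > 3) = 0.15 + 0.1 + 0.14 = 0.39.
E[K | K > 3] = [4·0.15 + 5·0.1 + 6·0.14] / 0.39
 = 1.94 / 0.39
 = 194/39

4.9744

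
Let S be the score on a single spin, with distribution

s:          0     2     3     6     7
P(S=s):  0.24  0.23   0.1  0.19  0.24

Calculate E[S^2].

E[S^2] = Σ s^2·P(S=s)
 = 0·0.24 + 4·0.23 + 9·0.1 + 36·0.19 + 49·0.24
 = 0 + 0.92 + 0.9 + 6.84 + 11.76
 = 20.42

20.42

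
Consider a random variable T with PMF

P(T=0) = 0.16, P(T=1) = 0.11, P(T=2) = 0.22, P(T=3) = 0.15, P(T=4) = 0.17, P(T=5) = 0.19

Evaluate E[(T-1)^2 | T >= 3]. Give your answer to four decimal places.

P(T >= 3) = 0.15 + 0.17 + 0.19 = 0.51.
E[(T-1)^2 | T >= 3] = [4·0.15 + 9·0.17 + 16·0.19] / 0.51
 = 5.17 / 0.51
 = 517/51

10.1373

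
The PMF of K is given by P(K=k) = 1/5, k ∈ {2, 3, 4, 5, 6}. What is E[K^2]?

E[K^2] = Σ k^2·P(K=k)
 = 4·1/5 + 9·1/5 + 16·1/5 + 25·1/5 + 36·1/5
 = 4/5 + 9/5 + 16/5 + 5 + 36/5
 = 18

18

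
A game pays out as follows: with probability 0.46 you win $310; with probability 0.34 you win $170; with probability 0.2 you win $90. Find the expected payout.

E[payout] = 310·0.46 + 170·0.34 + 90·0.2
 = 142.6 + 57.8 + 18
 = 218.4

218.4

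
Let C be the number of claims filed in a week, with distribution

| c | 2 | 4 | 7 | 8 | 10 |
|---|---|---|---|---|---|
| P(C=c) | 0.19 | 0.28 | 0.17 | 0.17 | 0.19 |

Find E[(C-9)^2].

E[(C-9)^2] = Σ (c-9)^2·P(C=c)
 = 49·0.19 + 25·0.28 + 4·0.17 + 1·0.17 + 1·0.19
 = 9.31 + 7 + 0.68 + 0.17 + 0.19
 = 17.35

17.35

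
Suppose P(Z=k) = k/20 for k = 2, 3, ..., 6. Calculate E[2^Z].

E[2^Z] = Σ 2^z·P(Z=z)
 = 4·1/10 + 8·3/20 + 16·1/5 + 32·1/4 + 64·3/10
 = 2/5 + 6/5 + 16/5 + 8 + 96/5
 = 32

32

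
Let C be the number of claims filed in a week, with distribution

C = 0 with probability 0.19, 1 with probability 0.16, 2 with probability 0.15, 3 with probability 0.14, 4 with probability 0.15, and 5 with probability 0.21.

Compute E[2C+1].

E[2C+1] = Σ (2c+1)·P(C=c)
 = 1·0.19 + 3·0.16 + 5·0.15 + 7·0.14 + 9·0.15 + 11·0.21
 = 0.19 + 0.48 + 0.75 + 0.98 + 1.35 + 2.31
 = 6.06

6.06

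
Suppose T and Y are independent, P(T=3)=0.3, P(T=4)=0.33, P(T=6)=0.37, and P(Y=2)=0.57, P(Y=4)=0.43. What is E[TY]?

E[TY] = Σ_t Σ_y ty · P(T=t)P(Y=y)
 = 6·0.171 + 12·0.129 + 8·0.1881 + 16·0.1419 + 12·0.2109 + 24·0.1591
 = 1.026 + 1.548 + 1.5048 + 2.2704 + 2.5308 + 3.8184
 = 12.6984

12.6984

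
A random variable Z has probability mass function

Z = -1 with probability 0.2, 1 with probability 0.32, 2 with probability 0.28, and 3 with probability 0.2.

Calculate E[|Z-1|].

E[|Z-1|] = Σ |z-1|·P(Z=z)
 = 2·0.2 + 0·0.32 + 1·0.28 + 2·0.2
 = 0.4 + 0 + 0.28 + 0.4
 = 1.08

1.08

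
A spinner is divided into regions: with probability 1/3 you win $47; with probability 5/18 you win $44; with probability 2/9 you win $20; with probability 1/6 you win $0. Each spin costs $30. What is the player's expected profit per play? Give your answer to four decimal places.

2.3333

E[payout] = 47·1/3 + 44·5/18 + 20·2/9 + 0·1/6
 = 47/3 + 110/9 + 40/9 + 0
 = 97/3
Net = 97/3 - 30 = 7/3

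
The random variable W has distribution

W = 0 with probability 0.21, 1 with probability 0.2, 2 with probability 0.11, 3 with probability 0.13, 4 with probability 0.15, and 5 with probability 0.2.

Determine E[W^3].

E[W^3] = Σ w^3·P(W=w)
 = 0·0.21 + 1·0.2 + 8·0.11 + 27·0.13 + 64·0.15 + 125·0.2
 = 0 + 0.2 + 0.88 + 3.51 + 9.6 + 25
 = 39.19

39.19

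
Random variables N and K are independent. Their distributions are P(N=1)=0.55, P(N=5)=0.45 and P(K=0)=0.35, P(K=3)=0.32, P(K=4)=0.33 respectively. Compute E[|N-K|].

E[|N-K|] = Σ_n Σ_k |n-k| · P(N=n)P(K=k)
 = 1·0.1925 + 2·0.176 + 3·0.1815 + 5·0.1575 + 2·0.144 + 1·0.1485
 = 0.1925 + 0.352 + 0.5445 + 0.7875 + 0.288 + 0.1485
 = 2.313

2.313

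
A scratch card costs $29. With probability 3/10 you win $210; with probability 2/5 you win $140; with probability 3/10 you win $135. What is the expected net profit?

E[payout] = 210·3/10 + 140·2/5 + 135·3/10
 = 63 + 56 + 81/2
 = 319/2
Net = 319/2 - 29 = 261/2

130.5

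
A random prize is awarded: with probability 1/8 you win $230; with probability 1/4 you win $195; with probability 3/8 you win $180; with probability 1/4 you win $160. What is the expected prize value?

185

E[payout] = 230·1/8 + 195·1/4 + 180·3/8 + 160·1/4
 = 115/4 + 195/4 + 135/2 + 40
 = 185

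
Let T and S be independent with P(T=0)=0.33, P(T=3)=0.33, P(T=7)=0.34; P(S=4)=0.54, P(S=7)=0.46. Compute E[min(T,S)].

E[min(T,S)] = Σ_t Σ_s min(t,s) · P(T=t)P(S=s)
 = 0·0.1782 + 0·0.1518 + 3·0.1782 + 3·0.1518 + 4·0.1836 + 7·0.1564
 = 0 + 0 + 0.5346 + 0.4554 + 0.7344 + 1.0948
 = 2.8192

2.8192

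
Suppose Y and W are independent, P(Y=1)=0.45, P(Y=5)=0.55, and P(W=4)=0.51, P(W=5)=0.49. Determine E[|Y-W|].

1.851

E[|Y-W|] = Σ_y Σ_w |y-w| · P(Y=y)P(W=w)
 = 3·0.2295 + 4·0.2205 + 1·0.2805 + 0·0.2695
 = 0.6885 + 0.882 + 0.2805 + 0
 = 1.851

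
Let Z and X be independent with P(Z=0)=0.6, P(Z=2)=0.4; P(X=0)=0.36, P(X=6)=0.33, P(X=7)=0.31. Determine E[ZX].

3.32

E[ZX] = Σ_z Σ_x zx · P(Z=z)P(X=x)
 = 0·0.216 + 0·0.198 + 0·0.186 + 0·0.144 + 12·0.132 + 14·0.124
 = 0 + 0 + 0 + 0 + 1.584 + 1.736
 = 3.32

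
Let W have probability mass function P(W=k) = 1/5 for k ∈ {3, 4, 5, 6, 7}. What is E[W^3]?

E[W^3] = Σ w^3·P(W=w)
 = 27·1/5 + 64·1/5 + 125·1/5 + 216·1/5 + 343·1/5
 = 27/5 + 64/5 + 25 + 216/5 + 343/5
 = 155

155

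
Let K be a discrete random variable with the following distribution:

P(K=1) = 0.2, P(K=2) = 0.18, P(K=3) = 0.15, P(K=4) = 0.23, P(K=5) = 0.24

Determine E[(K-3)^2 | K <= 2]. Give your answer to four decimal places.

P(K <= 2) = 0.2 + 0.18 = 0.38.
E[(K-3)^2 | K <= 2] = [4·0.2 + 1·0.18] / 0.38
 = 0.98 / 0.38
 = 49/19

2.5789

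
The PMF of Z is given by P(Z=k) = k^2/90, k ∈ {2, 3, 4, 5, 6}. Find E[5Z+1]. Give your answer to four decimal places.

25.4444

E[5Z+1] = Σ (5z+1)·P(Z=z)
 = 11·2/45 + 16·1/10 + 21·8/45 + 26·5/18 + 31·2/5
 = 22/45 + 8/5 + 56/15 + 65/9 + 62/5
 = 229/9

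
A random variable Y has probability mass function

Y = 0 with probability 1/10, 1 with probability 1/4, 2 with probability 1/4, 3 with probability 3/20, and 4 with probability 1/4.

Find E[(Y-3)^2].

2.4

E[(Y-3)^2] = Σ (y-3)^2·P(Y=y)
 = 9·1/10 + 4·1/4 + 1·1/4 + 0·3/20 + 1·1/4
 = 9/10 + 1 + 1/4 + 0 + 1/4
 = 12/5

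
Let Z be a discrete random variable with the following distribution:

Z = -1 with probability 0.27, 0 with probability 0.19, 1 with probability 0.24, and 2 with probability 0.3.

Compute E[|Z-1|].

1.03

E[|Z-1|] = Σ |z-1|·P(Z=z)
 = 2·0.27 + 1·0.19 + 0·0.24 + 1·0.3
 = 0.54 + 0.19 + 0 + 0.3
 = 1.03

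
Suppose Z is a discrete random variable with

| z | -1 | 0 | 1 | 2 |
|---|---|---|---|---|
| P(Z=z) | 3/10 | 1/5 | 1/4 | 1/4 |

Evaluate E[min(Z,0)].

E[min(Z,0)] = Σ min(z,0)·P(Z=z)
 = (-1)·3/10 + 0·1/5 + 0·1/4 + 0·1/4
 = (-3/10) + 0 + 0 + 0
 = -3/10

-0.3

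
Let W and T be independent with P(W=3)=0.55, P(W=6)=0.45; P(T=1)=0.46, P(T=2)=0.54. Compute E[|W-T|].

2.81

E[|W-T|] = Σ_w Σ_t |w-t| · P(W=w)P(T=t)
 = 2·0.253 + 1·0.297 + 5·0.207 + 4·0.243
 = 0.506 + 0.297 + 1.035 + 0.972
 = 2.81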